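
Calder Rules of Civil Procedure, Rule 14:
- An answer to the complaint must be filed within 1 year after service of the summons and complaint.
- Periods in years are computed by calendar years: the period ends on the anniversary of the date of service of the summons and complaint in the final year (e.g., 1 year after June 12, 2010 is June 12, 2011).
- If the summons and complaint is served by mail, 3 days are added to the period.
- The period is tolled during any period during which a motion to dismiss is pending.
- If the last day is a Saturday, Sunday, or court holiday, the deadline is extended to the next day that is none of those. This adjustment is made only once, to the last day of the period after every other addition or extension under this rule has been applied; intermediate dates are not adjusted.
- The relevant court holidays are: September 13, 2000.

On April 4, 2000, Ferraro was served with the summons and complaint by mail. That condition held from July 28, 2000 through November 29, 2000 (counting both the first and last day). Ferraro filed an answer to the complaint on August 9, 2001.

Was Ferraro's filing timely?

1 year after April 4, 2000 is April 4, 2001.
Service was by mail, adding 3 days: April 4, 2001 + 3 days = April 7, 2001.
From July 28, 2000 through November 29, 2000 inclusive is 125 days; tolling adds 125 days: April 7, 2001 + 125 days = August 10, 2001.
August 10, 2001 is a Friday and not a court holiday, so no extension applies.
The deadline is August 10, 2001; the filing on August 9, 2001 is on or before that date.

Yes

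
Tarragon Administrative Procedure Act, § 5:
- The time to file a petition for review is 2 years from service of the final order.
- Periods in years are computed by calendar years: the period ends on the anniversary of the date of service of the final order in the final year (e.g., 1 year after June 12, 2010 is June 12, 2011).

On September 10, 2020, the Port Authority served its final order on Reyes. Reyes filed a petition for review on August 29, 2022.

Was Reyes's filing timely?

2 years after September 10, 2020 is September 10, 2022.
The deadline is September 10, 2022; the filing on August 29, 2022 is on or before that date.

Yes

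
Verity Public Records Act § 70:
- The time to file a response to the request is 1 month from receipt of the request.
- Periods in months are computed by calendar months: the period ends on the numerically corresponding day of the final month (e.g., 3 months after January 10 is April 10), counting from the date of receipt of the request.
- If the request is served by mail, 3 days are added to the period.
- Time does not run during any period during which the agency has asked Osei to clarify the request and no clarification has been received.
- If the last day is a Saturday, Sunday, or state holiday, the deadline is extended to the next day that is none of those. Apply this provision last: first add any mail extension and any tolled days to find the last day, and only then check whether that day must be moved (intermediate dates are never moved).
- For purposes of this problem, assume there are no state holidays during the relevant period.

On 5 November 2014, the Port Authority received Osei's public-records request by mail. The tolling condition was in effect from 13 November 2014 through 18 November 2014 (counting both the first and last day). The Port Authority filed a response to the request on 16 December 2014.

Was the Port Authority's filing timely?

No

1 month after 5 November 2014 is December 5, 2014.
Service was by mail, adding 3 days: December 5, 2014 + 3 days = December 8, 2014.
From November 13, 2014 through November 18, 2014 inclusive is 6 days; tolling adds 6 days: December 8, 2014 + 6 days = December 14, 2014.
December 14, 2014 is Sunday. The next qualifying day is December 15, 2014.
The deadline is December 15, 2014; the filing on December 16, 2014 is after that date.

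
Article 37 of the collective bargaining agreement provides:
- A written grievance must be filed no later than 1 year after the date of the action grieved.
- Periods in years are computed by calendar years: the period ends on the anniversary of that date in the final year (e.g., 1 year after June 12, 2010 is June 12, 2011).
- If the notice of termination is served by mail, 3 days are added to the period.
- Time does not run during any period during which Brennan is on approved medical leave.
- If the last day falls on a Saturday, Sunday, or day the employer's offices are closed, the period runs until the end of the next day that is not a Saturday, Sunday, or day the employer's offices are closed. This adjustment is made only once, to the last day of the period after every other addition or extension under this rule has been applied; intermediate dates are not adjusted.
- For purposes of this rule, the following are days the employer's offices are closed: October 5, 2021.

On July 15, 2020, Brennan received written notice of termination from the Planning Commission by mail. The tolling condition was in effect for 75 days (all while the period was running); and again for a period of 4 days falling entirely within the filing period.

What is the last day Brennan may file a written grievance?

October 6, 2021

1 year after July 15, 2020 is July 15, 2021.
Service was by mail, adding 3 days: July 15, 2021 + 3 days = July 18, 2021.
Tolling adds 75 days: July 18, 2021 + 75 days = October 1, 2021.
Tolling adds 4 days: October 1, 2021 + 4 days = October 5, 2021.
October 5, 2021 is a listed holiday. The next qualifying day is October 6, 2021.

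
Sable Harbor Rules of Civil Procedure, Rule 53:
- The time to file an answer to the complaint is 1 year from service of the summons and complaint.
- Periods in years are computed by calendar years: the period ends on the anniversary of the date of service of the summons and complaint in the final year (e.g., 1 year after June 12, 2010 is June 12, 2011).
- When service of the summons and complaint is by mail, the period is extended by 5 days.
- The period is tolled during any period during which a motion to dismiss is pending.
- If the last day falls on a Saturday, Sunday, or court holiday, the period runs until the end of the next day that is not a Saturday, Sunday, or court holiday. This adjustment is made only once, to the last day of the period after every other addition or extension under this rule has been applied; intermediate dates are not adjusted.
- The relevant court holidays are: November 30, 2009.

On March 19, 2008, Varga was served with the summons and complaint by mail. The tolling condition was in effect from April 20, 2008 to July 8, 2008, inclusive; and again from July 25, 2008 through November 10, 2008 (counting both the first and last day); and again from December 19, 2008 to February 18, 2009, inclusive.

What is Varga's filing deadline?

December 1, 2009

1 year after March 19, 2008 is March 19, 2009.
Service was by mail, adding 5 days: March 19, 2009 + 5 days = March 24, 2009.
From April 20, 2008 through July 8, 2008 inclusive is 80 days; tolling adds 80 days: March 24, 2009 + 80 days = June 12, 2009.
From July 25, 2008 through November 10, 2008 inclusive is 109 days; tolling adds 109 days: June 12, 2009 + 109 days = September 29, 2009.
From December 19, 2008 through February 18, 2009 inclusive is 62 days; tolling adds 62 days: September 29, 2009 + 62 days = November 30, 2009.
November 30, 2009 is a listed holiday. The next qualifying day is December 1, 2009.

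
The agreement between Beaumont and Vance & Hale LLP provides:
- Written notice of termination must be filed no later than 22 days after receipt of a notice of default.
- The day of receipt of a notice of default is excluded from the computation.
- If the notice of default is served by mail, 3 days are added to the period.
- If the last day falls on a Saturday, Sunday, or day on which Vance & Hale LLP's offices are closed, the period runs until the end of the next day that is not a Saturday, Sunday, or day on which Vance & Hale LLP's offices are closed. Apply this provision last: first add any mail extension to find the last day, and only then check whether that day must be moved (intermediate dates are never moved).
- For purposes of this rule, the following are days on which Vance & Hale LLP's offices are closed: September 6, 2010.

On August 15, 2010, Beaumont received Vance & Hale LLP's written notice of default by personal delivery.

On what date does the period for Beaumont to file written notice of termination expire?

22 days after August 15, 2010 is September 6, 2010.
Service was not by mail, so no mail extension applies.
September 6, 2010 is a listed holiday. The next qualifying day is September 7, 2010.

September 7, 2010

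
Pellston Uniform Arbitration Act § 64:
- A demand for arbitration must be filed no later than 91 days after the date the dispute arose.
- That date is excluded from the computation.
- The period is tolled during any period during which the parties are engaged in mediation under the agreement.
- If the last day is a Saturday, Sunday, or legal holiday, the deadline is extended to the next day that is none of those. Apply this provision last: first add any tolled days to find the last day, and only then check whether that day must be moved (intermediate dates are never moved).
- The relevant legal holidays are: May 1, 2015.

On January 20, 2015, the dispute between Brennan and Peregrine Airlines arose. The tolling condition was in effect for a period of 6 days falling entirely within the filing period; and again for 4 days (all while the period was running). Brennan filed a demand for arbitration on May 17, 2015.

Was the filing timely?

91 days after January 20, 2015 is April 21, 2015.
Tolling adds 6 days: April 21, 2015 + 6 days = April 27, 2015.
Tolling adds 4 days: April 27, 2015 + 4 days = May 1, 2015.
May 1, 2015 is a listed holiday; May 2, 2015 is Saturday; May 3, 2015 is Sunday. The next qualifying day is May 4, 2015.
The deadline is May 4, 2015; the filing on May 17, 2015 is after that date.

No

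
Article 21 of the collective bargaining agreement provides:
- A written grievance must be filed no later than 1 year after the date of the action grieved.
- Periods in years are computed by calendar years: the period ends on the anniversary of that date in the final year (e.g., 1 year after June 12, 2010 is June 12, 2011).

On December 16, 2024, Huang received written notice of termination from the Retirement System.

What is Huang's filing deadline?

1 year after December 16, 2024 is December 16, 2025.

December 16, 2025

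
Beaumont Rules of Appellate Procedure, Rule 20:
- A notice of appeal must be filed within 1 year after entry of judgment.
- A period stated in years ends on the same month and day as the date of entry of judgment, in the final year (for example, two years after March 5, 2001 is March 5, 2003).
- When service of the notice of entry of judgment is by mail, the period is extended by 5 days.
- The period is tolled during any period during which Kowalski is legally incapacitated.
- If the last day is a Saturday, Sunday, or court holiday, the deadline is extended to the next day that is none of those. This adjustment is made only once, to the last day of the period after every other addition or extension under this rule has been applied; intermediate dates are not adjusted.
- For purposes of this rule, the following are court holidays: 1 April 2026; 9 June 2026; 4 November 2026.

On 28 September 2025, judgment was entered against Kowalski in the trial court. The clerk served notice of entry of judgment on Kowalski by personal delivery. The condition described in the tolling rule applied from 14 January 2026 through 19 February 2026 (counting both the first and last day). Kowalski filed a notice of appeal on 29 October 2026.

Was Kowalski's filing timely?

1 year after 28 September 2025 is September 28, 2026.
Service was not by mail, so no mail extension applies.
From January 14, 2026 through February 19, 2026 inclusive is 37 days; tolling adds 37 days: September 28, 2026 + 37 days = November 4, 2026.
November 4, 2026 is a listed holiday. The next qualifying day is November 5, 2026.
The deadline is November 5, 2026; the filing on October 29, 2026 is on or before that date.

Yes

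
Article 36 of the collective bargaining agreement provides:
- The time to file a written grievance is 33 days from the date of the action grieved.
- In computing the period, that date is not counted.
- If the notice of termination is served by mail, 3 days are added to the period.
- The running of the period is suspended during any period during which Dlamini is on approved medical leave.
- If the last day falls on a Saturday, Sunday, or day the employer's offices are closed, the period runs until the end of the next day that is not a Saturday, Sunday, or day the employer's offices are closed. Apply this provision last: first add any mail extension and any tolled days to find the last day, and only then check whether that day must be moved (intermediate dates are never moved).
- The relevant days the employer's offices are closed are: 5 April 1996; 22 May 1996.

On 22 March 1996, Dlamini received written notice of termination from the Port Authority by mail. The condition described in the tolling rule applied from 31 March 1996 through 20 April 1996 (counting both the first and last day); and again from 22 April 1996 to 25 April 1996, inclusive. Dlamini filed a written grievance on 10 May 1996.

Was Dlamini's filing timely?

33 days after 22 March 1996 is April 24, 1996.
Service was by mail, adding 3 days: April 24, 1996 + 3 days = April 27, 1996.
From March 31, 1996 through April 20, 1996 inclusive is 21 days; tolling adds 21 days: April 27, 1996 + 21 days = May 18, 1996.
From April 22, 1996 through April 25, 1996 inclusive is 4 days; tolling adds 4 days: May 18, 1996 + 4 days = May 22, 1996.
May 22, 1996 is a listed holiday. The next qualifying day is May 23, 1996.
The deadline is May 23, 1996; the filing on May 10, 1996 is on or before that date.

Yes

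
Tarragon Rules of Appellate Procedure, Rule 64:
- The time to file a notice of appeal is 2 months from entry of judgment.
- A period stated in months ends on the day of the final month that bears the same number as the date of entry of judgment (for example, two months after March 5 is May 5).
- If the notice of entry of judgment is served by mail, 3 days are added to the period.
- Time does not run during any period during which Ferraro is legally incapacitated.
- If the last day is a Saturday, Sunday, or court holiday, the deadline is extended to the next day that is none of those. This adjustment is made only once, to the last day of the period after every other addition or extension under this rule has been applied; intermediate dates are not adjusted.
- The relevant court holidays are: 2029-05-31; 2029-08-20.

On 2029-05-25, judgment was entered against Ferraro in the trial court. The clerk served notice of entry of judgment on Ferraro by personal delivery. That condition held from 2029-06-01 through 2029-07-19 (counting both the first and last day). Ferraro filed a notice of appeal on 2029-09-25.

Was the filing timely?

2 months after 2029-05-25 is July 25, 2029.
Service was not by mail, so no mail extension applies.
From June 1, 2029 through July 19, 2029 inclusive is 49 days; tolling adds 49 days: July 25, 2029 + 49 days = September 12, 2029.
September 12, 2029 is a Wednesday and not a court holiday, so no extension applies.
The deadline is September 12, 2029; the filing on September 25, 2029 is after that date.

No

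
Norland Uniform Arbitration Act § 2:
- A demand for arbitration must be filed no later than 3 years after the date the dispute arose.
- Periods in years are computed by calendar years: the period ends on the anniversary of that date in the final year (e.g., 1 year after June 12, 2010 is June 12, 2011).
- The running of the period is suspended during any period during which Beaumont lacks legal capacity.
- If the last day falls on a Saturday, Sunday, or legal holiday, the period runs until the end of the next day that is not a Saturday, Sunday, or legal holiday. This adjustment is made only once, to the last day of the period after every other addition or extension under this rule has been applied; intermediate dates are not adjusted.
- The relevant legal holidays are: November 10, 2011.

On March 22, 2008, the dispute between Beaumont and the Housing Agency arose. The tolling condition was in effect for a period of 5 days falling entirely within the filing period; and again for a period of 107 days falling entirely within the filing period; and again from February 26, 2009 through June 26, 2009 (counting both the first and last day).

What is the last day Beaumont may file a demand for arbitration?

3 years after March 22, 2008 is March 22, 2011.
Tolling adds 5 days: March 22, 2011 + 5 days = March 27, 2011.
Tolling adds 107 days: March 27, 2011 + 107 days = July 12, 2011.
From February 26, 2009 through June 26, 2009 inclusive is 121 days; tolling adds 121 days: July 12, 2011 + 121 days = November 10, 2011.
November 10, 2011 is a listed holiday. The next qualifying day is November 11, 2011.

November 11, 2011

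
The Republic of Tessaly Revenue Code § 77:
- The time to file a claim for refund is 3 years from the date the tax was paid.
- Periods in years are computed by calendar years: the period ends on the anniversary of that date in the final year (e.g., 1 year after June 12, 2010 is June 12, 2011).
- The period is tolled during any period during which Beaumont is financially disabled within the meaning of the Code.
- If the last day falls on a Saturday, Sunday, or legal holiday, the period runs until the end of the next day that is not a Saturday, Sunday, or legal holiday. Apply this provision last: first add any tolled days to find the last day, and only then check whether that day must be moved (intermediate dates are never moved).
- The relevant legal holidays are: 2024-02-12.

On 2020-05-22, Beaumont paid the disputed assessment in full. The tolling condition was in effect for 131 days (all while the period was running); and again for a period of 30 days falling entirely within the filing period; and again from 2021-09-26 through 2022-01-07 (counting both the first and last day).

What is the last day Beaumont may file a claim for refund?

February 13, 2024

3 years after 2020-05-22 is May 22, 2023.
Tolling adds 131 days: May 22, 2023 + 131 days = September 30, 2023.
Tolling adds 30 days: September 30, 2023 + 30 days = October 30, 2023.
From September 26, 2021 through January 7, 2022 inclusive is 104 days; tolling adds 104 days: October 30, 2023 + 104 days = February 11, 2024.
February 11, 2024 is Sunday; February 12, 2024 is a listed holiday. The next qualifying day is February 13, 2024.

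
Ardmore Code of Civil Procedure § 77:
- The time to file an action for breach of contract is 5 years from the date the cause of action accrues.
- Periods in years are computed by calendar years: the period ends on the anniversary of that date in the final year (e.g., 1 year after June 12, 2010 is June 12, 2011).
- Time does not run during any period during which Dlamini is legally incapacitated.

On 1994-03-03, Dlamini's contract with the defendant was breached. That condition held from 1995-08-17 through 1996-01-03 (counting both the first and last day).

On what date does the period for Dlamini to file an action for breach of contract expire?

July 21, 1999

5 years after 1994-03-03 is March 3, 1999.
From August 17, 1995 through January 3, 1996 inclusive is 140 days; tolling adds 140 days: March 3, 1999 + 140 days = July 21, 1999.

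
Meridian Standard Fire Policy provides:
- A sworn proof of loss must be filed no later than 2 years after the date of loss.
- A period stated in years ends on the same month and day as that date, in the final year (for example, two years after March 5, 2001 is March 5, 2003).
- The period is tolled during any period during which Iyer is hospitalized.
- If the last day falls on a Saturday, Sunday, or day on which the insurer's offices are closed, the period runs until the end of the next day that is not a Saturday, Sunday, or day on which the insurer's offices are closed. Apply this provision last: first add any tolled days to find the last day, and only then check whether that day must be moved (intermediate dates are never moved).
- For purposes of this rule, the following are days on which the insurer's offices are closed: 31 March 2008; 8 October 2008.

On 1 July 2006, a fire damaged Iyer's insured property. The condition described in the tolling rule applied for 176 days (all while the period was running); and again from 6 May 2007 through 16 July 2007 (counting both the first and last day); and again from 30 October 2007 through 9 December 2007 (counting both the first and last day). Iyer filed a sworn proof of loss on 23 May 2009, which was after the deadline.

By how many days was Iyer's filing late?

37 days

2 years after 1 July 2006 is July 1, 2008.
Tolling adds 176 days: July 1, 2008 + 176 days = December 24, 2008.
From May 6, 2007 through July 16, 2007 inclusive is 72 days; tolling adds 72 days: December 24, 2008 + 72 days = March 6, 2009.
From October 30, 2007 through December 9, 2007 inclusive is 41 days; tolling adds 41 days: March 6, 2009 + 41 days = April 16, 2009.
April 16, 2009 is a Thursday and not a day on which the insurer's offices are closed, so no extension applies.
The deadline is April 16, 2009; from April 16, 2009 to May 23, 2009 is 37 days.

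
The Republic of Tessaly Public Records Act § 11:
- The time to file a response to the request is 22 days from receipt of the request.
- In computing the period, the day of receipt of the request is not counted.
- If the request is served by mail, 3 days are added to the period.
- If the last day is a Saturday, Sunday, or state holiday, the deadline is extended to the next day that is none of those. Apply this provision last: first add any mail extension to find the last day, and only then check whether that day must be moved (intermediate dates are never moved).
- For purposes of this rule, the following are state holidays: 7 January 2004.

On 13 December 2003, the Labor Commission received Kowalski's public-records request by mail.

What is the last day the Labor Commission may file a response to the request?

22 days after 13 December 2003 is January 4, 2004.
Service was by mail, adding 3 days: January 4, 2004 + 3 days = January 7, 2004.
January 7, 2004 is a listed holiday. The next qualifying day is January 8, 2004.

January 8, 2004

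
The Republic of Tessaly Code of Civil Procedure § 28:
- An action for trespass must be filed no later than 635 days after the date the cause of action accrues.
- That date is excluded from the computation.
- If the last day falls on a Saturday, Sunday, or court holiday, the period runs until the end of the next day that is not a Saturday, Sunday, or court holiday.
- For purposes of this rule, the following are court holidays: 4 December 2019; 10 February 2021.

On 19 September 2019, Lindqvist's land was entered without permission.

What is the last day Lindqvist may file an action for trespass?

635 days after 19 September 2019 is June 15, 2021.
June 15, 2021 is a Tuesday and not a court holiday, so no extension applies.

June 15, 2021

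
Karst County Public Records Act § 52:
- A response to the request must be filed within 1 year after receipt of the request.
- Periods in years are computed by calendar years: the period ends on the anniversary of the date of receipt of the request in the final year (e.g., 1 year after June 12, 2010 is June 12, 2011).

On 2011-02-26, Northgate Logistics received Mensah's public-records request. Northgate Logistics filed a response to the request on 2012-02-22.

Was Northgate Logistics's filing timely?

Yes

1 year after 2011-02-26 is February 26, 2012.
The deadline is February 26, 2012; the filing on February 22, 2012 is on or before that date.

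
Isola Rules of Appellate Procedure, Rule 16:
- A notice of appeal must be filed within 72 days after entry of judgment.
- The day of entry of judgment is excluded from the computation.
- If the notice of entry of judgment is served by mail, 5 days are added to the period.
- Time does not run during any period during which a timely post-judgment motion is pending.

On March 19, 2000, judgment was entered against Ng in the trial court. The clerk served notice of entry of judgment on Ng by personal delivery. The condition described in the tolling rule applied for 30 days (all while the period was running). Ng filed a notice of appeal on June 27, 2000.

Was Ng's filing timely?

72 days after March 19, 2000 is May 30, 2000.
Service was not by mail, so no mail extension applies.
Tolling adds 30 days: May 30, 2000 + 30 days = June 29, 2000.
The deadline is June 29, 2000; the filing on June 27, 2000 is on or before that date.

Yes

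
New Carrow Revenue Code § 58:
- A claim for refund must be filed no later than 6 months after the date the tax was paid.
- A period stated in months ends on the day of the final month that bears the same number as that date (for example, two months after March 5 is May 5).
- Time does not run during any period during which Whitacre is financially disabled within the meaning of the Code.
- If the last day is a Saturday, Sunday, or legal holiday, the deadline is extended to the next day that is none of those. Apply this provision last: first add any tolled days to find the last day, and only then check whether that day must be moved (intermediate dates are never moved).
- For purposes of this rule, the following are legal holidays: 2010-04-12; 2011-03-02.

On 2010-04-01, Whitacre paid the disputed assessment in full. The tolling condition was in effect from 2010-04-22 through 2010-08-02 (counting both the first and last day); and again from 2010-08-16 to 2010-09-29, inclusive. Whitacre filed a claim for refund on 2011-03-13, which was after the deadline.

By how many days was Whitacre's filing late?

6 months after 2010-04-01 is October 1, 2010.
From April 22, 2010 through August 2, 2010 inclusive is 103 days; tolling adds 103 days: October 1, 2010 + 103 days = January 12, 2011.
From August 16, 2010 through September 29, 2010 inclusive is 45 days; tolling adds 45 days: January 12, 2011 + 45 days = February 26, 2011.
February 26, 2011 is Saturday; February 27, 2011 is Sunday. The next qualifying day is February 28, 2011.
The deadline is February 28, 2011; from February 28, 2011 to March 13, 2011 is 13 days.

13 days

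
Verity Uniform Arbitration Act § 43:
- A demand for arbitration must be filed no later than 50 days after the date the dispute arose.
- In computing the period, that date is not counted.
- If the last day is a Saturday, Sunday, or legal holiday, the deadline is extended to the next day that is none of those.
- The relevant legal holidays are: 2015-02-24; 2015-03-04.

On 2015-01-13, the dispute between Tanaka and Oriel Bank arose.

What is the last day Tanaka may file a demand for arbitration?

50 days after 2015-01-13 is March 4, 2015.
March 4, 2015 is a listed holiday. The next qualifying day is March 5, 2015.

March 5, 2015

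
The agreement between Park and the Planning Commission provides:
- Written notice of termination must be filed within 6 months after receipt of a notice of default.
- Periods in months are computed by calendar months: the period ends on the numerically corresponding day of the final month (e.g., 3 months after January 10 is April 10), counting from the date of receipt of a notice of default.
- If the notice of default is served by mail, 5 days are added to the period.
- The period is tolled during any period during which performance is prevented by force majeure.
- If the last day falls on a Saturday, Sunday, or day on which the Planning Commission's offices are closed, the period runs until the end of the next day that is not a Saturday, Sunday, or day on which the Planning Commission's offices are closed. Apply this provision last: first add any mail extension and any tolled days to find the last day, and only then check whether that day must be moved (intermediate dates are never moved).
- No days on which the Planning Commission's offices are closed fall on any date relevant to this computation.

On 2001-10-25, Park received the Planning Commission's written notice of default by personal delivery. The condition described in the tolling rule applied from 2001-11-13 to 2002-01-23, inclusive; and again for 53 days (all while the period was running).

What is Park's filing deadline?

August 28, 2002

6 months after 2001-10-25 is April 25, 2002.
Service was not by mail, so no mail extension applies.
From November 13, 2001 through January 23, 2002 inclusive is 72 days; tolling adds 72 days: April 25, 2002 + 72 days = July 6, 2002.
Tolling adds 53 days: July 6, 2002 + 53 days = August 28, 2002.
August 28, 2002 is a Wednesday and not a day on which the Planning Commission's offices are closed, so no extension applies.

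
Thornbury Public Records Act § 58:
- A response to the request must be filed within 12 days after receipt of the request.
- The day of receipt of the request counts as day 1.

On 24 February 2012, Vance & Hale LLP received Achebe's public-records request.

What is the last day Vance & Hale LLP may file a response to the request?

Counting 24 February 2012 as day 1, day 12 is March 6, 2012.

March 6, 2012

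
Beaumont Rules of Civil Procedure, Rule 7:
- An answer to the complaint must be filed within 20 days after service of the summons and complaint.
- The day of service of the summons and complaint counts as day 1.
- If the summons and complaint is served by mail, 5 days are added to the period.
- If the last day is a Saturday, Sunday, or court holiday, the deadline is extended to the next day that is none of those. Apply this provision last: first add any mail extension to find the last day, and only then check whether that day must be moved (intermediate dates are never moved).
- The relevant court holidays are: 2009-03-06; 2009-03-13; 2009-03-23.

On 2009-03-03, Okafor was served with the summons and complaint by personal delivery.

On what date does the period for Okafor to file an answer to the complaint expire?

March 24, 2009

Counting 2009-03-03 as day 1, day 20 is March 22, 2009.
Service was not by mail, so no mail extension applies.
March 22, 2009 is Sunday; March 23, 2009 is a listed holiday. The next qualifying day is March 24, 2009.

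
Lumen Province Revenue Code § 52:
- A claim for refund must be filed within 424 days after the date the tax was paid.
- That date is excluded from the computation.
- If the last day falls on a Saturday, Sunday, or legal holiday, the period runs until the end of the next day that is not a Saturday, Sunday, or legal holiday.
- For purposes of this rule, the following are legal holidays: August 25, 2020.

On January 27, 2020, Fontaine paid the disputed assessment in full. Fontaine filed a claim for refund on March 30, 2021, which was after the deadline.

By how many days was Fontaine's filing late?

424 days after January 27, 2020 is March 26, 2021.
March 26, 2021 is a Friday and not a legal holiday, so no extension applies.
The deadline is March 26, 2021; from March 26, 2021 to March 30, 2021 is 4 days.

4 days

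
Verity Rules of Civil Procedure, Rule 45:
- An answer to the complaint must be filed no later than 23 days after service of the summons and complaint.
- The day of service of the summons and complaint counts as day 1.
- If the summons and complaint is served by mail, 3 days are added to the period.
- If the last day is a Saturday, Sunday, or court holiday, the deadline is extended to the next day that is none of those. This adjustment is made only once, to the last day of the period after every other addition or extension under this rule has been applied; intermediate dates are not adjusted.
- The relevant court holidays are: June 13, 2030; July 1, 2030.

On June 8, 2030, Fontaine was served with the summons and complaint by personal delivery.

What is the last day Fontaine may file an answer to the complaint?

July 2, 2030

Counting June 8, 2030 as day 1, day 23 is June 30, 2030.
Service was not by mail, so no mail extension applies.
June 30, 2030 is Sunday; July 1, 2030 is a listed holiday. The next qualifying day is July 2, 2030.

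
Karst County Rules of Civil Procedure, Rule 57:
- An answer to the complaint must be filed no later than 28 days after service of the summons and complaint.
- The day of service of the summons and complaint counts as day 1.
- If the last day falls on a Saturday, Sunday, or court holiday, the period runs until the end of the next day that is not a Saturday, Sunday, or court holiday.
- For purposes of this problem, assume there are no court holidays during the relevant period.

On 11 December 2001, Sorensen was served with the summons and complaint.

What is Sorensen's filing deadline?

Counting 11 December 2001 as day 1, day 28 is January 7, 2002.
January 7, 2002 is a Monday and not a court holiday, so no extension applies.

January 7, 2002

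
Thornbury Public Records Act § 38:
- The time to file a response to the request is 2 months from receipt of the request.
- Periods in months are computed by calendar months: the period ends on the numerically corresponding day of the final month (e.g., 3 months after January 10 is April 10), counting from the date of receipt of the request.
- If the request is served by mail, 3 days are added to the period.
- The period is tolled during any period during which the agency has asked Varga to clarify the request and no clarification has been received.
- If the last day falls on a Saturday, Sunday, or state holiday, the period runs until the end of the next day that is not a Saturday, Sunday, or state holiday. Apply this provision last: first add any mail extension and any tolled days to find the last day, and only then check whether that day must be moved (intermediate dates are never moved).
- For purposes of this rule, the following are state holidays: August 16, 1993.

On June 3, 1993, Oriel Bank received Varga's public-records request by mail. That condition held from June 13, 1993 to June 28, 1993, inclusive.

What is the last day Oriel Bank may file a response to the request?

August 23, 1993

2 months after June 3, 1993 is August 3, 1993.
Service was by mail, adding 3 days: August 3, 1993 + 3 days = August 6, 1993.
From June 13, 1993 through June 28, 1993 inclusive is 16 days; tolling adds 16 days: August 6, 1993 + 16 days = August 22, 1993.
August 22, 1993 is Sunday. The next qualifying day is August 23, 1993.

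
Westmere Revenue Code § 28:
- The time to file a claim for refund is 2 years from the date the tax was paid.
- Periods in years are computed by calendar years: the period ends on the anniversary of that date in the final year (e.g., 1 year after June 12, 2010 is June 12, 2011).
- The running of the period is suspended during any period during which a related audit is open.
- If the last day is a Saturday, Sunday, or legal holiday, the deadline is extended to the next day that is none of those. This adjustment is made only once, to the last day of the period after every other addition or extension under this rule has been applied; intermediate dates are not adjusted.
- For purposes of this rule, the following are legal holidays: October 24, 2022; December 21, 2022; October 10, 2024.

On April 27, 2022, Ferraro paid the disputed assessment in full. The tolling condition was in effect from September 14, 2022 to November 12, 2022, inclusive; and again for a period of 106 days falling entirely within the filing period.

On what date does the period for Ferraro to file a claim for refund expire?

October 11, 2024

2 years after April 27, 2022 is April 27, 2024.
From September 14, 2022 through November 12, 2022 inclusive is 60 days; tolling adds 60 days: April 27, 2024 + 60 days = June 26, 2024.
Tolling adds 106 days: June 26, 2024 + 106 days = October 10, 2024.
October 10, 2024 is a listed holiday. The next qualifying day is October 11, 2024.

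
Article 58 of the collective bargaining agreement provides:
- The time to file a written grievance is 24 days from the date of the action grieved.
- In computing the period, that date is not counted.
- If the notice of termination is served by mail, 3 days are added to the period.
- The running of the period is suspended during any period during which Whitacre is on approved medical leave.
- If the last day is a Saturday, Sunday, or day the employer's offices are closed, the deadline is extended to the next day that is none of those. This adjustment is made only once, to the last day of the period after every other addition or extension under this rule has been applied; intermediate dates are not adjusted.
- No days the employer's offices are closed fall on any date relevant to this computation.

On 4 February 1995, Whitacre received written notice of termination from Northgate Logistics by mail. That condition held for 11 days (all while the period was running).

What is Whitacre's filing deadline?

March 14, 1995

24 days after 4 February 1995 is February 28, 1995.
Service was by mail, adding 3 days: February 28, 1995 + 3 days = March 3, 1995.
Tolling adds 11 days: March 3, 1995 + 11 days = March 14, 1995.
March 14, 1995 is a Tuesday and not a day the employer's offices are closed, so no extension applies.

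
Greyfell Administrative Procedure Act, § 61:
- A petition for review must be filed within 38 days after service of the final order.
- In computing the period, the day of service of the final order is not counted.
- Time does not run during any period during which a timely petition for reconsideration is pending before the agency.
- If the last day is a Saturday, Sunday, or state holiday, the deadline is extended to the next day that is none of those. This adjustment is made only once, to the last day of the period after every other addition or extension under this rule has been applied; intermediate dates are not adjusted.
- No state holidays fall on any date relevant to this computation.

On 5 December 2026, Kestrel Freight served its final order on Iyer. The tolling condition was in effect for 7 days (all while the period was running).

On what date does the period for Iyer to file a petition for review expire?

38 days after 5 December 2026 is January 12, 2027.
Tolling adds 7 days: January 12, 2027 + 7 days = January 19, 2027.
January 19, 2027 is a Tuesday and not a state holiday, so no extension applies.

January 19, 2027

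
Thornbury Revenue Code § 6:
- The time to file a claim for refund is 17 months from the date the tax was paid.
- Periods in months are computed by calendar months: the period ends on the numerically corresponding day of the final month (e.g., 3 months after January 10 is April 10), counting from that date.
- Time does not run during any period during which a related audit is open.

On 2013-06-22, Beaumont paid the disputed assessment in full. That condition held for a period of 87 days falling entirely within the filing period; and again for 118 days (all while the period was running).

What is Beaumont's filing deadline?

June 15, 2015

17 months after 2013-06-22 is November 22, 2014.
Tolling adds 87 days: November 22, 2014 + 87 days = February 17, 2015.
Tolling adds 118 days: February 17, 2015 + 118 days = June 15, 2015.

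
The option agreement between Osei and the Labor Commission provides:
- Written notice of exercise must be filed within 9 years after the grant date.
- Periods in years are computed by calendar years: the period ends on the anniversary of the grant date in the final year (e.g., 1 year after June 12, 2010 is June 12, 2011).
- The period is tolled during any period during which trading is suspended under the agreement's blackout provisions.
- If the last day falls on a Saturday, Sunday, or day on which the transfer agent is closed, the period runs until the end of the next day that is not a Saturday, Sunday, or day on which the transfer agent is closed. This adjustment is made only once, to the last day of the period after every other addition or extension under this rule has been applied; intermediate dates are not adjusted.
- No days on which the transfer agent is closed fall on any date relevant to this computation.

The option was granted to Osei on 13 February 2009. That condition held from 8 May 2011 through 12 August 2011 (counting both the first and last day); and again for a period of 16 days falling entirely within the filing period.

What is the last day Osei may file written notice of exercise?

June 6, 2018

9 years after 13 February 2009 is February 13, 2018.
From May 8, 2011 through August 12, 2011 inclusive is 97 days; tolling adds 97 days: February 13, 2018 + 97 days = May 21, 2018.
Tolling adds 16 days: May 21, 2018 + 16 days = June 6, 2018.
June 6, 2018 is a Wednesday and not a day on which the transfer agent is closed, so no extension applies.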